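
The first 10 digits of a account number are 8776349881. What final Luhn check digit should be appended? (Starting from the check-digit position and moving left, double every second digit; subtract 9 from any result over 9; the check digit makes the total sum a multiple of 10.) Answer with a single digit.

0

Partial digits right→left: 1 8 8 9 4 3 6 7 7 8
Double every second digit counting from the check-digit position (so the 1st, 3rd, 5th, ... of the partial from the right).
  doubled (with −9 where >9): 2 7 8 3 5 → sum 25
  kept as-is: 8 9 3 7 8 → sum 35
Total = 25 + 35 = 60.
Check digit = (10 − (60 mod 10)) mod 10 = 0.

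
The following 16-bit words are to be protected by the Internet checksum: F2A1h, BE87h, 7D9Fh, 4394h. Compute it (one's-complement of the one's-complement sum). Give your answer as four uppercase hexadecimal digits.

8DA2

One's-complement addition (fold any carry out of bit 15 back into bit 0):
  0xF2A1 + 0xBE87 = 0x1B128 → wrap carry → 0xB129
  0xB129 + 0x7D9F = 0x12EC8 → wrap carry → 0x2EC9
  0x2EC9 + 0x4394 = 0x0725D
One's-complement sum = 0x725D.
Checksum = ~0x725D & 0xFFFF = 0x8DA2.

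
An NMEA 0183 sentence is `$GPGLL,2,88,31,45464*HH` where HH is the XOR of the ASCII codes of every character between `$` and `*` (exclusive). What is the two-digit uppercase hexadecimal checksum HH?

57

XOR the ASCII codes of the payload characters:
  'G' = 0x47 → acc = 0x47
  'P' = 0x50 → acc = 0x17
  'G' = 0x47 → acc = 0x50
  'L' = 0x4C → acc = 0x1C
  'L' = 0x4C → acc = 0x50
  ',' = 0x2C → acc = 0x7C
  '2' = 0x32 → acc = 0x4E
  ',' = 0x2C → acc = 0x62
  '8' = 0x38 → acc = 0x5A
  '8' = 0x38 → acc = 0x62
  ',' = 0x2C → acc = 0x4E
  '3' = 0x33 → acc = 0x7D
  '1' = 0x31 → acc = 0x4C
  ',' = 0x2C → acc = 0x60
  '4' = 0x34 → acc = 0x54
  '5' = 0x35 → acc = 0x61
  '4' = 0x34 → acc = 0x55
  '6' = 0x36 → acc = 0x63
  '4' = 0x34 → acc = 0x57
Checksum = 0x57.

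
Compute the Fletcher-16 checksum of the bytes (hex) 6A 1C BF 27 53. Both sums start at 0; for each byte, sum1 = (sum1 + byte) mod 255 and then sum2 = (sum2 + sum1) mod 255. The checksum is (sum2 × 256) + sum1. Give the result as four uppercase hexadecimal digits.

65C0

Running sums (mod 255):
  after byte 0 (6A): sum1=106, sum2=106
  after byte 1 (1C): sum1=134, sum2=240
  after byte 2 (BF): sum1=70, sum2=55
  after byte 3 (27): sum1=109, sum2=164
  after byte 4 (53): sum1=192, sum2=101
Checksum = sum2·256 + sum1 = 101·256 + 192 = 26048 = 0x65C0.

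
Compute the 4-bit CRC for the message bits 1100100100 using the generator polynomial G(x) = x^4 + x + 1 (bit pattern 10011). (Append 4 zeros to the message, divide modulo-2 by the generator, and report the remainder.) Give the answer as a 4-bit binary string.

0100

Append 4 zeros: 11001001000000. Divide by 10011 (XOR where the leading bit is 1):
  pos 0: 11001 XOR 10011 = 01010
  pos 1: 10100 XOR 10011 = 00111
  pos 3: 11101 XOR 10011 = 01110
  pos 4: 11100 XOR 10011 = 01111
  pos 5: 11110 XOR 10011 = 01101
  pos 6: 11010 XOR 10011 = 01001
  pos 7: 10010 XOR 10011 = 00001
Remainder (last 4 bits) = 0100. This is the CRC / FCS.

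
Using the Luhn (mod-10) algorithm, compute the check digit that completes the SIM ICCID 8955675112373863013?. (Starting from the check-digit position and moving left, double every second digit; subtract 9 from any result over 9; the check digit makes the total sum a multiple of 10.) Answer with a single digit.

2

Partial digits right→left: 3 1 0 3 6 8 3 7 3 2 1 1 5 7 6 5 5 9 8
Double every second digit counting from the check-digit position (so the 1st, 3rd, 5th, ... of the partial from the right).
  doubled (with −9 where >9): 6 0 3 6 6 2 1 3 1 7 → sum 35
  kept as-is: 1 3 8 7 2 1 7 5 9 → sum 43
Total = 35 + 43 = 78.
Check digit = (10 − (78 mod 10)) mod 10 = 2.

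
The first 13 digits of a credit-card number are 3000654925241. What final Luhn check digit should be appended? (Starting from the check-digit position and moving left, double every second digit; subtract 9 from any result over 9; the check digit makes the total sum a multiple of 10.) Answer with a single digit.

Partial digits right→left: 1 4 2 5 2 9 4 5 6 0 0 0 3
Double every second digit counting from the check-digit position (so the 1st, 3rd, 5th, ... of the partial from the right).
  doubled (with −9 where >9): 2 4 4 8 3 0 6 → sum 27
  kept as-is: 4 5 9 5 0 0 → sum 23
Total = 27 + 23 = 50.
Check digit = (10 − (50 mod 10)) mod 10 = 0.

0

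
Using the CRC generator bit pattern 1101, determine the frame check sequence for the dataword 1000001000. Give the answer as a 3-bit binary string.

101

Append 3 zeros: 1000001000000. Divide by 1101 (XOR where the leading bit is 1):
  pos 0: 1000 XOR 1101 = 0101
  pos 1: 1010 XOR 1101 = 0111
  pos 2: 1110 XOR 1101 = 0011
  pos 4: 1110 XOR 1101 = 0011
  pos 6: 1100 XOR 1101 = 0001
  pos 9: 1000 XOR 1101 = 0101
Remainder (last 3 bits) = 101. This is the CRC / FCS.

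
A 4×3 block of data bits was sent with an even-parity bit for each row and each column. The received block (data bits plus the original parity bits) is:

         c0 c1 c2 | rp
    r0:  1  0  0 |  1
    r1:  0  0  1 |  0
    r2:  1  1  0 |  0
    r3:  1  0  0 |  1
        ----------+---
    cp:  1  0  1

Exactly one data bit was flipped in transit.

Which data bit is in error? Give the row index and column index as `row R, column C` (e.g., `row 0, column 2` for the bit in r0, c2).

row 1, column 1

Recompute each row's even parity and compare to rp:
  r0: data parity 1, sent rp 1 → ok
  r1: data parity 1, sent rp 0 → mismatch
  r2: data parity 0, sent rp 0 → ok
  r3: data parity 1, sent rp 1 → ok
Recompute each column's even parity and compare to cp:
  c0: data parity 1, sent cp 1 → ok
  c1: data parity 1, sent cp 0 → mismatch
  c2: data parity 1, sent cp 1 → ok
Exactly one row (r1) and one column (c1) fail → the flipped bit is at their intersection.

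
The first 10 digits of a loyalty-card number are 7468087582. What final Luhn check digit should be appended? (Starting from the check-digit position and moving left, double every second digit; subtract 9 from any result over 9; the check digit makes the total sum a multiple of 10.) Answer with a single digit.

5

Partial digits right→left: 2 8 5 7 8 0 8 6 4 7
Double every second digit counting from the check-digit position (so the 1st, 3rd, 5th, ... of the partial from the right).
  doubled (with −9 where >9): 4 1 7 7 8 → sum 27
  kept as-is: 8 7 0 6 7 → sum 28
Total = 27 + 28 = 55.
Check digit = (10 − (55 mod 10)) mod 10 = 5.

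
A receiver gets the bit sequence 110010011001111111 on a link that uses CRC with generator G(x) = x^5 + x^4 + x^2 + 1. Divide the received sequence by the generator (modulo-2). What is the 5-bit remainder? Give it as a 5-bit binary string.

00000

Modulo-2 division of 110010011001111111 by 110101:
  pos 0: 110010 XOR 110101 = 000111
  pos 3: 111011 XOR 110101 = 001110
  pos 5: 111000 XOR 110101 = 001101
  pos 7: 110111 XOR 110101 = 000010
  pos 11: 101111 XOR 110101 = 011010
  pos 12: 110101 XOR 110101 = 000000
Remainder = 00000 (zero — the frame passes the CRC check).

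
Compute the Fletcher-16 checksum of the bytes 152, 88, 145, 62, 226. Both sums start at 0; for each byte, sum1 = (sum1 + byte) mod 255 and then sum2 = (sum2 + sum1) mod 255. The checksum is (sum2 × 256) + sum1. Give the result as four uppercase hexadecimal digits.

70A3

Running sums (mod 255):
  after byte 0 (152): sum1=152, sum2=152
  after byte 1 (88): sum1=240, sum2=137
  after byte 2 (145): sum1=130, sum2=12
  after byte 3 (62): sum1=192, sum2=204
  after byte 4 (226): sum1=163, sum2=112
Checksum = sum2·256 + sum1 = 112·256 + 163 = 28835 = 0x70A3.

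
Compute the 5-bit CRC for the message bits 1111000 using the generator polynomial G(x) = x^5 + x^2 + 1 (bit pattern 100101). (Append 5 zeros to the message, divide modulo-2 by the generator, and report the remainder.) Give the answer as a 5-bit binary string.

00001

Append 5 zeros: 111100000000. Divide by 100101 (XOR where the leading bit is 1):
  pos 0: 111100 XOR 100101 = 011001
  pos 1: 110010 XOR 100101 = 010111
  pos 2: 101110 XOR 100101 = 001011
  pos 4: 101100 XOR 100101 = 001001
  pos 6: 100100 XOR 100101 = 000001
Remainder (last 5 bits) = 00001. This is the CRC / FCS.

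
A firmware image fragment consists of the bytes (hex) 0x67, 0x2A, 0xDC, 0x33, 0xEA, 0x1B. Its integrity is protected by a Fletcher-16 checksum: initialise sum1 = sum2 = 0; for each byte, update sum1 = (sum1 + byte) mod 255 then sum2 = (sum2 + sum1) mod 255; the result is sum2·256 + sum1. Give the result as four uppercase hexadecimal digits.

3DA7

Running sums (mod 255):
  after byte 0 (0x67): sum1=103, sum2=103
  after byte 1 (0x2A): sum1=145, sum2=248
  after byte 2 (0xDC): sum1=110, sum2=103
  after byte 3 (0x33): sum1=161, sum2=9
  after byte 4 (0xEA): sum1=140, sum2=149
  after byte 5 (0x1B): sum1=167, sum2=61
Checksum = sum2·256 + sum1 = 61·256 + 167 = 15783 = 0x3DA7.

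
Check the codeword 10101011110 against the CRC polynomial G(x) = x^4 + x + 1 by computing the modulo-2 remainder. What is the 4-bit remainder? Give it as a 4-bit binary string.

0011

Modulo-2 division of 10101011110 by 10011:
  pos 0: 10101 XOR 10011 = 00110
  pos 2: 11001 XOR 10011 = 01010
  pos 3: 10101 XOR 10011 = 00110
  pos 5: 11011 XOR 10011 = 01000
  pos 6: 10000 XOR 10011 = 00011
Remainder = 0011 (nonzero — an error is detected).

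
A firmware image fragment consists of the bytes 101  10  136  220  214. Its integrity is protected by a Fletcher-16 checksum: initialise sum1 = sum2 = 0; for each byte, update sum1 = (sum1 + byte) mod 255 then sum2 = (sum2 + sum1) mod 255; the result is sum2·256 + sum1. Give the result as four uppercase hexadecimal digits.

Running sums (mod 255):
  after byte 0 (101): sum1=101, sum2=101
  after byte 1 (10): sum1=111, sum2=212
  after byte 2 (136): sum1=247, sum2=204
  after byte 3 (220): sum1=212, sum2=161
  after byte 4 (214): sum1=171, sum2=77
Checksum = sum2·256 + sum1 = 77·256 + 171 = 19883 = 0x4DAB.

4DAB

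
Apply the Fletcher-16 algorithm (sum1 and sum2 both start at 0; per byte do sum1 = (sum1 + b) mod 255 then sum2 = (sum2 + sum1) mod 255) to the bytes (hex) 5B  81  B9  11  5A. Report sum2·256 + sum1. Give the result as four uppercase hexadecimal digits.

7802

Running sums (mod 255):
  after byte 0 (5B): sum1=91, sum2=91
  after byte 1 (81): sum1=220, sum2=56
  after byte 2 (B9): sum1=150, sum2=206
  after byte 3 (11): sum1=167, sum2=118
  after byte 4 (5A): sum1=2, sum2=120
Checksum = sum2·256 + sum1 = 120·256 + 2 = 30722 = 0x7802.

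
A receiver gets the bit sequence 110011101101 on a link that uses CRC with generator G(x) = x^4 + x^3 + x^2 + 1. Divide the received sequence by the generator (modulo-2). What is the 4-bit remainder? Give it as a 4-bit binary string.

Modulo-2 division of 110011101101 by 11101:
  pos 0: 11001 XOR 11101 = 00100
  pos 2: 10011 XOR 11101 = 01110
  pos 3: 11100 XOR 11101 = 00001
  pos 7: 11101 XOR 11101 = 00000
Remainder = 0000 (zero — the frame passes the CRC check).

0000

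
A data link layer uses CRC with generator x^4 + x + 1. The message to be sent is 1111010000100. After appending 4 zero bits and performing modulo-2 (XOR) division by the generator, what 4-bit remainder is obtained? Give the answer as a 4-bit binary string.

Append 4 zeros: 11110100001000000. Divide by 10011 (XOR where the leading bit is 1):
  pos 0: 11110 XOR 10011 = 01101
  pos 1: 11011 XOR 10011 = 01000
  pos 2: 10000 XOR 10011 = 00011
  pos 5: 11000 XOR 10011 = 01011
  pos 6: 10111 XOR 10011 = 00100
  pos 8: 10000 XOR 10011 = 00011
  pos 11: 11000 XOR 10011 = 01011
  pos 12: 10110 XOR 10011 = 00101
Remainder (last 4 bits) = 0101. This is the CRC / FCS.

0101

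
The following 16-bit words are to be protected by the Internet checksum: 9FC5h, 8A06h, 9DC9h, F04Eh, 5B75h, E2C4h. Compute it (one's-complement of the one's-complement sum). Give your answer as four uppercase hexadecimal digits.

One's-complement addition (fold any carry out of bit 15 back into bit 0):
  0x9FC5 + 0x8A06 = 0x129CB → wrap carry → 0x29CC
  0x29CC + 0x9DC9 = 0x0C795
  0xC795 + 0xF04E = 0x1B7E3 → wrap carry → 0xB7E4
  0xB7E4 + 0x5B75 = 0x11359 → wrap carry → 0x135A
  0x135A + 0xE2C4 = 0x0F61E
One's-complement sum = 0xF61E.
Checksum = ~0xF61E & 0xFFFF = 0x09E1.

09E1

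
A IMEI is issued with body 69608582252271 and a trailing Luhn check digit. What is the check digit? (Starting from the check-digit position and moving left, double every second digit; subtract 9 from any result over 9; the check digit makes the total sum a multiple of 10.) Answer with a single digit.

Partial digits right→left: 1 7 2 2 5 2 2 8 5 8 0 6 9 6
Double every second digit counting from the check-digit position (so the 1st, 3rd, 5th, ... of the partial from the right).
  doubled (with −9 where >9): 2 4 1 4 1 0 9 → sum 21
  kept as-is: 7 2 2 8 8 6 6 → sum 39
Total = 21 + 39 = 60.
Check digit = (10 − (60 mod 10)) mod 10 = 0.

0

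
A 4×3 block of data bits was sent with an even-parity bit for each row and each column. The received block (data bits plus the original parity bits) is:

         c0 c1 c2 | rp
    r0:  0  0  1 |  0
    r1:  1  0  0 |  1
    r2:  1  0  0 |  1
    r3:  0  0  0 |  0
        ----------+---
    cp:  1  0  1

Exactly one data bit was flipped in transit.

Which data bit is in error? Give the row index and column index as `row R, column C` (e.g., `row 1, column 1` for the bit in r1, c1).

row 0, column 0

Recompute each row's even parity and compare to rp:
  r0: data parity 1, sent rp 0 → mismatch
  r1: data parity 1, sent rp 1 → ok
  r2: data parity 1, sent rp 1 → ok
  r3: data parity 0, sent rp 0 → ok
Recompute each column's even parity and compare to cp:
  c0: data parity 0, sent cp 1 → mismatch
  c1: data parity 0, sent cp 0 → ok
  c2: data parity 1, sent cp 1 → ok
Exactly one row (r0) and one column (c0) fail → the flipped bit is at their intersection.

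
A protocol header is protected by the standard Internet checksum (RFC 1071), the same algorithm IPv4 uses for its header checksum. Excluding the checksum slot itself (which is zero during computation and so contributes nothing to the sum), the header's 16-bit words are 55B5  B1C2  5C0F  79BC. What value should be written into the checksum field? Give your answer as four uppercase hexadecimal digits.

One's-complement addition (fold any carry out of bit 15 back into bit 0):
  0x55B5 + 0xB1C2 = 0x10777 → wrap carry → 0x0778
  0x0778 + 0x5C0F = 0x06387
  0x6387 + 0x79BC = 0x0DD43
One's-complement sum = 0xDD43.
Checksum = ~0xDD43 & 0xFFFF = 0x22BC.

22BC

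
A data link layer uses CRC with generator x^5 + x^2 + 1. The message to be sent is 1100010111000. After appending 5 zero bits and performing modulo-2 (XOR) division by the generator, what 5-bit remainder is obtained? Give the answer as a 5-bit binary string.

Append 5 zeros: 110001011100000000. Divide by 100101 (XOR where the leading bit is 1):
  pos 0: 110001 XOR 100101 = 010100
  pos 1: 101000 XOR 100101 = 001101
  pos 3: 110111 XOR 100101 = 010010
  pos 4: 100101 XOR 100101 = 000000
Remainder (last 5 bits) = 00000. This is the CRC / FCS.

00000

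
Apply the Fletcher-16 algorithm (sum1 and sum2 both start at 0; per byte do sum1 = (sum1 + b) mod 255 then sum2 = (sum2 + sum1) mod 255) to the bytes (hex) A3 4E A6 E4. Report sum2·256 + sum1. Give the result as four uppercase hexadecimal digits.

AB7D

Running sums (mod 255):
  after byte 0 (A3): sum1=163, sum2=163
  after byte 1 (4E): sum1=241, sum2=149
  after byte 2 (A6): sum1=152, sum2=46
  after byte 3 (E4): sum1=125, sum2=171
Checksum = sum2·256 + sum1 = 171·256 + 125 = 43901 = 0xAB7D.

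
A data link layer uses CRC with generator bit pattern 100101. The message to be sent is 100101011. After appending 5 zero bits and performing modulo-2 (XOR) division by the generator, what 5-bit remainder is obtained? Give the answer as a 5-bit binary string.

Append 5 zeros: 10010101100000. Divide by 100101 (XOR where the leading bit is 1):
  pos 0: 100101 XOR 100101 = 000000
  pos 7: 110000 XOR 100101 = 010101
  pos 8: 101010 XOR 100101 = 001111
Remainder (last 5 bits) = 01111. This is the CRC / FCS.

01111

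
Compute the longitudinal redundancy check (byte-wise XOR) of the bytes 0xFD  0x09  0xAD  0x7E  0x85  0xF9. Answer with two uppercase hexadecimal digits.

5B

XOR the bytes together:
  start with 0xFD
  0xFD ⊕ 0x09 = 0xF4
  0xF4 ⊕ 0xAD = 0x59
  0x59 ⊕ 0x7E = 0x27
  0x27 ⊕ 0x85 = 0xA2
  0xA2 ⊕ 0xF9 = 0x5B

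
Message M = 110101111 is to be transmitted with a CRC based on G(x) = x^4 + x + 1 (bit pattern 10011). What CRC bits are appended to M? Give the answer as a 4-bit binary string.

1001

Append 4 zeros: 1101011110000. Divide by 10011 (XOR where the leading bit is 1):
  pos 0: 11010 XOR 10011 = 01001
  pos 1: 10011 XOR 10011 = 00000
  pos 6: 11100 XOR 10011 = 01111
  pos 7: 11110 XOR 10011 = 01101
  pos 8: 11010 XOR 10011 = 01001
Remainder (last 4 bits) = 1001. This is the CRC / FCS.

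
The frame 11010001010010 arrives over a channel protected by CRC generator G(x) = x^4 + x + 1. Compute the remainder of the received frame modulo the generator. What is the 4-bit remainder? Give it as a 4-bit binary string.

Modulo-2 division of 11010001010010 by 10011:
  pos 0: 11010 XOR 10011 = 01001
  pos 1: 10010 XOR 10011 = 00001
  pos 5: 10101 XOR 10011 = 00110
  pos 7: 11000 XOR 10011 = 01011
  pos 8: 10111 XOR 10011 = 00100
Remainder = 1000 (nonzero — an error is detected).

1000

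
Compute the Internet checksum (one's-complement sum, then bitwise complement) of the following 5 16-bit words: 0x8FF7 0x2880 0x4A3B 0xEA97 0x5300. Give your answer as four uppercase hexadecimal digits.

One's-complement addition (fold any carry out of bit 15 back into bit 0):
  0x8FF7 + 0x2880 = 0x0B877
  0xB877 + 0x4A3B = 0x102B2 → wrap carry → 0x02B3
  0x02B3 + 0xEA97 = 0x0ED4A
  0xED4A + 0x5300 = 0x1404A → wrap carry → 0x404B
One's-complement sum = 0x404B.
Checksum = ~0x404B & 0xFFFF = 0xBFB4.

BFB4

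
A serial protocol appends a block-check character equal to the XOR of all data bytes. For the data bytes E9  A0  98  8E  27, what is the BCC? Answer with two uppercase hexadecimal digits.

XOR the bytes together:
  start with 0xE9
  0xE9 ⊕ 0xA0 = 0x49
  0x49 ⊕ 0x98 = 0xD1
  0xD1 ⊕ 0x8E = 0x5F
  0x5F ⊕ 0x27 = 0x78

78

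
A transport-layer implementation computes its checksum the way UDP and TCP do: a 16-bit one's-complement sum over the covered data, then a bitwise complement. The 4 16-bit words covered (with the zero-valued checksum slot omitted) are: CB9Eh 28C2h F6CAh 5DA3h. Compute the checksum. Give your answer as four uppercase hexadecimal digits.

One's-complement addition (fold any carry out of bit 15 back into bit 0):
  0xCB9E + 0x28C2 = 0x0F460
  0xF460 + 0xF6CA = 0x1EB2A → wrap carry → 0xEB2B
  0xEB2B + 0x5DA3 = 0x148CE → wrap carry → 0x48CF
One's-complement sum = 0x48CF.
Checksum = ~0x48CF & 0xFFFF = 0xB730.

B730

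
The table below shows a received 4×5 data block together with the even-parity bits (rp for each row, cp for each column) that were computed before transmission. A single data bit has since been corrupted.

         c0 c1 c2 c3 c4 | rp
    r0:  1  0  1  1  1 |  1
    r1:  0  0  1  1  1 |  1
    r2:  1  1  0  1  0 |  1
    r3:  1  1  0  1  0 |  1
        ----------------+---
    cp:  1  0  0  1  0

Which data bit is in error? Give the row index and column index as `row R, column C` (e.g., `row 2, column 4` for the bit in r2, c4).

Recompute each row's even parity and compare to rp:
  r0: data parity 0, sent rp 1 → mismatch
  r1: data parity 1, sent rp 1 → ok
  r2: data parity 1, sent rp 1 → ok
  r3: data parity 1, sent rp 1 → ok
Recompute each column's even parity and compare to cp:
  c0: data parity 1, sent cp 1 → ok
  c1: data parity 0, sent cp 0 → ok
  c2: data parity 0, sent cp 0 → ok
  c3: data parity 0, sent cp 1 → mismatch
  c4: data parity 0, sent cp 0 → ok
Exactly one row (r0) and one column (c3) fail → the flipped bit is at their intersection.

row 0, column 3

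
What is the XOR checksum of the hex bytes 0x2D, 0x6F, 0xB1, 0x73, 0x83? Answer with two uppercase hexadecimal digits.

03

XOR the bytes together:
  start with 0x2D
  0x2D ⊕ 0x6F = 0x42
  0x42 ⊕ 0xB1 = 0xF3
  0xF3 ⊕ 0x73 = 0x80
  0x80 ⊕ 0x83 = 0x03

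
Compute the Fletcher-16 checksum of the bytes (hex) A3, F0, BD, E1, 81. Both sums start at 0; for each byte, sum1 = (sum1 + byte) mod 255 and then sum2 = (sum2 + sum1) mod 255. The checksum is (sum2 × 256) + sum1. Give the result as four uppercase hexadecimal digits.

Running sums (mod 255):
  after byte 0 (A3): sum1=163, sum2=163
  after byte 1 (F0): sum1=148, sum2=56
  after byte 2 (BD): sum1=82, sum2=138
  after byte 3 (E1): sum1=52, sum2=190
  after byte 4 (81): sum1=181, sum2=116
Checksum = sum2·256 + sum1 = 116·256 + 181 = 29877 = 0x74B5.

74B5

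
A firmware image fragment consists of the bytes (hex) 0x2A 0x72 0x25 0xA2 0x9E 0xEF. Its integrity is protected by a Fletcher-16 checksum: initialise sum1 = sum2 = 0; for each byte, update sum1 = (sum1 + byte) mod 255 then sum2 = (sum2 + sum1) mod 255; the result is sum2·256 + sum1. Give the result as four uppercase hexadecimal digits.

Running sums (mod 255):
  after byte 0 (0x2A): sum1=42, sum2=42
  after byte 1 (0x72): sum1=156, sum2=198
  after byte 2 (0x25): sum1=193, sum2=136
  after byte 3 (0xA2): sum1=100, sum2=236
  after byte 4 (0x9E): sum1=3, sum2=239
  after byte 5 (0xEF): sum1=242, sum2=226
Checksum = sum2·256 + sum1 = 226·256 + 242 = 58098 = 0xE2F2.

E2F2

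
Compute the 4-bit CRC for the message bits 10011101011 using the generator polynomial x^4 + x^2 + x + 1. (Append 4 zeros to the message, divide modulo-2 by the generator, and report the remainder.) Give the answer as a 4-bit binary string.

Append 4 zeros: 100111010110000. Divide by 10111 (XOR where the leading bit is 1):
  pos 0: 10011 XOR 10111 = 00100
  pos 2: 10010 XOR 10111 = 00101
  pos 4: 10110 XOR 10111 = 00001
  pos 8: 11100 XOR 10111 = 01011
  pos 9: 10110 XOR 10111 = 00001
Remainder (last 4 bits) = 0010. This is the CRC / FCS.

0010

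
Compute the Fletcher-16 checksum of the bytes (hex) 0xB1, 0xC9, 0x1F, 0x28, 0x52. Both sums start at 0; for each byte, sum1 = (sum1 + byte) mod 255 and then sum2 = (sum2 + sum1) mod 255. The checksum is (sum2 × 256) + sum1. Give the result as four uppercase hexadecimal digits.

9F15

Running sums (mod 255):
  after byte 0 (0xB1): sum1=177, sum2=177
  after byte 1 (0xC9): sum1=123, sum2=45
  after byte 2 (0x1F): sum1=154, sum2=199
  after byte 3 (0x28): sum1=194, sum2=138
  after byte 4 (0x52): sum1=21, sum2=159
Checksum = sum2·256 + sum1 = 159·256 + 21 = 40725 = 0x9F15.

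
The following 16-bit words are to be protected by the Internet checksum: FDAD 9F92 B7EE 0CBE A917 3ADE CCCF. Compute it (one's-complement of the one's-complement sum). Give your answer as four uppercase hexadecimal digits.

ED4C

One's-complement addition (fold any carry out of bit 15 back into bit 0):
  0xFDAD + 0x9F92 = 0x19D3F → wrap carry → 0x9D40
  0x9D40 + 0xB7EE = 0x1552E → wrap carry → 0x552F
  0x552F + 0x0CBE = 0x061ED
  0x61ED + 0xA917 = 0x10B04 → wrap carry → 0x0B05
  0x0B05 + 0x3ADE = 0x045E3
  0x45E3 + 0xCCCF = 0x112B2 → wrap carry → 0x12B3
One's-complement sum = 0x12B3.
Checksum = ~0x12B3 & 0xFFFF = 0xED4C.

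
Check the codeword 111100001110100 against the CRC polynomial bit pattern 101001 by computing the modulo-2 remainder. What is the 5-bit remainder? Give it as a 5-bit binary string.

01000

Modulo-2 division of 111100001110100 by 101001:
  pos 0: 111100 XOR 101001 = 010101
  pos 1: 101010 XOR 101001 = 000011
  pos 5: 110111 XOR 101001 = 011110
  pos 6: 111100 XOR 101001 = 010101
  pos 7: 101011 XOR 101001 = 000010
Remainder = 01000 (nonzero — an error is detected).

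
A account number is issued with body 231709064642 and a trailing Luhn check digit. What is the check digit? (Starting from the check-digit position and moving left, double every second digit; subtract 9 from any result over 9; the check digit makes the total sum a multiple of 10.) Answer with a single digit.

Partial digits right→left: 2 4 6 4 6 0 9 0 7 1 3 2
Double every second digit counting from the check-digit position (so the 1st, 3rd, 5th, ... of the partial from the right).
  doubled (with −9 where >9): 4 3 3 9 5 6 → sum 30
  kept as-is: 4 4 0 0 1 2 → sum 11
Total = 30 + 11 = 41.
Check digit = (10 − (41 mod 10)) mod 10 = 9.

9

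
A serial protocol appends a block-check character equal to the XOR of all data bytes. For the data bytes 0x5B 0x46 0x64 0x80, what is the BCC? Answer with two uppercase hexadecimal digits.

F9

XOR the bytes together:
  start with 0x5B
  0x5B ⊕ 0x46 = 0x1D
  0x1D ⊕ 0x64 = 0x79
  0x79 ⊕ 0x80 = 0xF9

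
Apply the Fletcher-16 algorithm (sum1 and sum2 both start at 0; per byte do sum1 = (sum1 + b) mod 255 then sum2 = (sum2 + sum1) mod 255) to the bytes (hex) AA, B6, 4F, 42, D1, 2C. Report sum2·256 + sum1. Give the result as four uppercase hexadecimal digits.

65F0

Running sums (mod 255):
  after byte 0 (AA): sum1=170, sum2=170
  after byte 1 (B6): sum1=97, sum2=12
  after byte 2 (4F): sum1=176, sum2=188
  after byte 3 (42): sum1=242, sum2=175
  after byte 4 (D1): sum1=196, sum2=116
  after byte 5 (2C): sum1=240, sum2=101
Checksum = sum2·256 + sum1 = 101·256 + 240 = 26096 = 0x65F0.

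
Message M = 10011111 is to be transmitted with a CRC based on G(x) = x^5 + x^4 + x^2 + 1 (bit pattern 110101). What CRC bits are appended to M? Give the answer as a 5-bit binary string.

10010

Append 5 zeros: 1001111100000. Divide by 110101 (XOR where the leading bit is 1):
  pos 0: 100111 XOR 110101 = 010010
  pos 1: 100101 XOR 110101 = 010000
  pos 2: 100001 XOR 110101 = 010100
  pos 3: 101000 XOR 110101 = 011101
  pos 4: 111010 XOR 110101 = 001111
  pos 6: 111100 XOR 110101 = 001001
Remainder (last 5 bits) = 10010. This is the CRC / FCS.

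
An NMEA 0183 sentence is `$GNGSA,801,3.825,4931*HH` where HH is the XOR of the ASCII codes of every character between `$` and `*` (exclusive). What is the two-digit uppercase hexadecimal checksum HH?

XOR the ASCII codes of the payload characters:
  'G' = 0x47 → acc = 0x47
  'N' = 0x4E → acc = 0x09
  'G' = 0x47 → acc = 0x4E
  'S' = 0x53 → acc = 0x1D
  'A' = 0x41 → acc = 0x5C
  ',' = 0x2C → acc = 0x70
  '8' = 0x38 → acc = 0x48
  '0' = 0x30 → acc = 0x78
  '1' = 0x31 → acc = 0x49
  ',' = 0x2C → acc = 0x65
  '3' = 0x33 → acc = 0x56
  '.' = 0x2E → acc = 0x78
  '8' = 0x38 → acc = 0x40
  '2' = 0x32 → acc = 0x72
  '5' = 0x35 → acc = 0x47
  ',' = 0x2C → acc = 0x6B
  '4' = 0x34 → acc = 0x5F
  '9' = 0x39 → acc = 0x66
  '3' = 0x33 → acc = 0x55
  '1' = 0x31 → acc = 0x64
Checksum = 0x64.

64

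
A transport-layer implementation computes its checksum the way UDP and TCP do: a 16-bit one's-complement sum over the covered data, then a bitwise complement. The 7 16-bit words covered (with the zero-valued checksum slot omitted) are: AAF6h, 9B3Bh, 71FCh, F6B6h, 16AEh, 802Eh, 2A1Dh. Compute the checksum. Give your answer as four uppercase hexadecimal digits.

One's-complement addition (fold any carry out of bit 15 back into bit 0):
  0xAAF6 + 0x9B3B = 0x14631 → wrap carry → 0x4632
  0x4632 + 0x71FC = 0x0B82E
  0xB82E + 0xF6B6 = 0x1AEE4 → wrap carry → 0xAEE5
  0xAEE5 + 0x16AE = 0x0C593
  0xC593 + 0x802E = 0x145C1 → wrap carry → 0x45C2
  0x45C2 + 0x2A1D = 0x06FDF
One's-complement sum = 0x6FDF.
Checksum = ~0x6FDF & 0xFFFF = 0x9020.

9020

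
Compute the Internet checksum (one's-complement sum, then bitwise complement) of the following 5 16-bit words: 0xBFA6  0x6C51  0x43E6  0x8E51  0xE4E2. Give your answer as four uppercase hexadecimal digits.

1CED

One's-complement addition (fold any carry out of bit 15 back into bit 0):
  0xBFA6 + 0x6C51 = 0x12BF7 → wrap carry → 0x2BF8
  0x2BF8 + 0x43E6 = 0x06FDE
  0x6FDE + 0x8E51 = 0x0FE2F
  0xFE2F + 0xE4E2 = 0x1E311 → wrap carry → 0xE312
One's-complement sum = 0xE312.
Checksum = ~0xE312 & 0xFFFF = 0x1CED.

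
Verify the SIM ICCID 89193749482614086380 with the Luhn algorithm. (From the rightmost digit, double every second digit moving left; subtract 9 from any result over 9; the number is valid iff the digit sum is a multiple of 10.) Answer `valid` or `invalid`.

From the right, keep odd positions and double even positions (subtract 9 from any doubled value over 9):
  doubled (positions 2,4,...): 7 3 0 2 4 8 8 6 2 7 → sum 47
  kept (positions 1,3,...): 0 3 8 4 6 8 9 7 9 9 → sum 63
Total = 110.
110 mod 10 = 0, so the number is valid.

valid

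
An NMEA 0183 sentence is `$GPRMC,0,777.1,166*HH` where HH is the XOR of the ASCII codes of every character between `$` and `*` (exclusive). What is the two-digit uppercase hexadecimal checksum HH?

4E

XOR the ASCII codes of the payload characters:
  'G' = 0x47 → acc = 0x47
  'P' = 0x50 → acc = 0x17
  'R' = 0x52 → acc = 0x45
  'M' = 0x4D → acc = 0x08
  'C' = 0x43 → acc = 0x4B
  ',' = 0x2C → acc = 0x67
  '0' = 0x30 → acc = 0x57
  ',' = 0x2C → acc = 0x7B
  '7' = 0x37 → acc = 0x4C
  '7' = 0x37 → acc = 0x7B
  '7' = 0x37 → acc = 0x4C
  '.' = 0x2E → acc = 0x62
  '1' = 0x31 → acc = 0x53
  ',' = 0x2C → acc = 0x7F
  '1' = 0x31 → acc = 0x4E
  '6' = 0x36 → acc = 0x78
  '6' = 0x36 → acc = 0x4E
Checksum = 0x4E.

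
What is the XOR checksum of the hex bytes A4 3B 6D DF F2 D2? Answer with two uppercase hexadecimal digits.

XOR the bytes together:
  start with 0xA4
  0xA4 ⊕ 0x3B = 0x9F
  0x9F ⊕ 0x6D = 0xF2
  0xF2 ⊕ 0xDF = 0x2D
  0x2D ⊕ 0xF2 = 0xDF
  0xDF ⊕ 0xD2 = 0x0D

0D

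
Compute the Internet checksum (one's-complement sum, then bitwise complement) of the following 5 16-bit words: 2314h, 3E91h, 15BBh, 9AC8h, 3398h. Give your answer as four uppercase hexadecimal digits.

BA3E

One's-complement addition (fold any carry out of bit 15 back into bit 0):
  0x2314 + 0x3E91 = 0x061A5
  0x61A5 + 0x15BB = 0x07760
  0x7760 + 0x9AC8 = 0x11228 → wrap carry → 0x1229
  0x1229 + 0x3398 = 0x045C1
One's-complement sum = 0x45C1.
Checksum = ~0x45C1 & 0xFFFF = 0xBA3E.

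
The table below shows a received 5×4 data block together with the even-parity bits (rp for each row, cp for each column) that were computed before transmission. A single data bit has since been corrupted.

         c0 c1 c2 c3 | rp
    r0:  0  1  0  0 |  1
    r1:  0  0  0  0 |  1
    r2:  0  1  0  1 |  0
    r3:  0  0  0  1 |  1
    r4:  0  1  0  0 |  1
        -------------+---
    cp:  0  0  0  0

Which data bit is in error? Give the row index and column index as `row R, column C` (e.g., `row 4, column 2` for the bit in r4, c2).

Recompute each row's even parity and compare to rp:
  r0: data parity 1, sent rp 1 → ok
  r1: data parity 0, sent rp 1 → mismatch
  r2: data parity 0, sent rp 0 → ok
  r3: data parity 1, sent rp 1 → ok
  r4: data parity 1, sent rp 1 → ok
Recompute each column's even parity and compare to cp:
  c0: data parity 0, sent cp 0 → ok
  c1: data parity 1, sent cp 0 → mismatch
  c2: data parity 0, sent cp 0 → ok
  c3: data parity 0, sent cp 0 → ok
Exactly one row (r1) and one column (c1) fail → the flipped bit is at their intersection.

row 1, column 1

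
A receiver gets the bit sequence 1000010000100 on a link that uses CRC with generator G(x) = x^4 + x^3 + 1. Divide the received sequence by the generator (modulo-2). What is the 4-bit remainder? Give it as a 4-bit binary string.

0000

Modulo-2 division of 1000010000100 by 11001:
  pos 0: 10000 XOR 11001 = 01001
  pos 1: 10011 XOR 11001 = 01010
  pos 2: 10100 XOR 11001 = 01101
  pos 3: 11010 XOR 11001 = 00011
  pos 6: 11001 XOR 11001 = 00000
Remainder = 0000 (zero — the frame passes the CRC check).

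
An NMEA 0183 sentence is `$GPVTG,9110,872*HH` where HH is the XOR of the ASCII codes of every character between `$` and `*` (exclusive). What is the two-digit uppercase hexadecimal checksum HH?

66

XOR the ASCII codes of the payload characters:
  'G' = 0x47 → acc = 0x47
  'P' = 0x50 → acc = 0x17
  'V' = 0x56 → acc = 0x41
  'T' = 0x54 → acc = 0x15
  'G' = 0x47 → acc = 0x52
  ',' = 0x2C → acc = 0x7E
  '9' = 0x39 → acc = 0x47
  '1' = 0x31 → acc = 0x76
  '1' = 0x31 → acc = 0x47
  '0' = 0x30 → acc = 0x77
  ',' = 0x2C → acc = 0x5B
  '8' = 0x38 → acc = 0x63
  '7' = 0x37 → acc = 0x54
  '2' = 0x32 → acc = 0x66
Checksum = 0x66.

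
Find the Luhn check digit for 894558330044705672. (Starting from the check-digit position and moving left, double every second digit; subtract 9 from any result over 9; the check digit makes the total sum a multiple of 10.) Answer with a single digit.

Partial digits right→left: 2 7 6 5 0 7 4 4 0 0 3 3 8 5 5 4 9 8
Double every second digit counting from the check-digit position (so the 1st, 3rd, 5th, ... of the partial from the right).
  doubled (with −9 where >9): 4 3 0 8 0 6 7 1 9 → sum 38
  kept as-is: 7 5 7 4 0 3 5 4 8 → sum 43
Total = 38 + 43 = 81.
Check digit = (10 − (81 mod 10)) mod 10 = 9.

9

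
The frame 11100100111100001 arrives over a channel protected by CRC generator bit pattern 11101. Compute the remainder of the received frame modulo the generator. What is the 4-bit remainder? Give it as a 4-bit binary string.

Modulo-2 division of 11100100111100001 by 11101:
  pos 0: 11100 XOR 11101 = 00001
  pos 4: 11001 XOR 11101 = 00100
  pos 6: 10011 XOR 11101 = 01110
  pos 7: 11101 XOR 11101 = 00000
Remainder = 0001 (nonzero — an error is detected).

0001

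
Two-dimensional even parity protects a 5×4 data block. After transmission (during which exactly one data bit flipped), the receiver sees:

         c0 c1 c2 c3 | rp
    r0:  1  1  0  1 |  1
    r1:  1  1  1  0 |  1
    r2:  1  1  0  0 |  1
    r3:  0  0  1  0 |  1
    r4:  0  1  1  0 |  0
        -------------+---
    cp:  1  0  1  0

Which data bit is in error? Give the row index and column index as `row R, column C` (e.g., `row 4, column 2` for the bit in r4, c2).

Recompute each row's even parity and compare to rp:
  r0: data parity 1, sent rp 1 → ok
  r1: data parity 1, sent rp 1 → ok
  r2: data parity 0, sent rp 1 → mismatch
  r3: data parity 1, sent rp 1 → ok
  r4: data parity 0, sent rp 0 → ok
Recompute each column's even parity and compare to cp:
  c0: data parity 1, sent cp 1 → ok
  c1: data parity 0, sent cp 0 → ok
  c2: data parity 1, sent cp 1 → ok
  c3: data parity 1, sent cp 0 → mismatch
Exactly one row (r2) and one column (c3) fail → the flipped bit is at their intersection.

row 2, column 3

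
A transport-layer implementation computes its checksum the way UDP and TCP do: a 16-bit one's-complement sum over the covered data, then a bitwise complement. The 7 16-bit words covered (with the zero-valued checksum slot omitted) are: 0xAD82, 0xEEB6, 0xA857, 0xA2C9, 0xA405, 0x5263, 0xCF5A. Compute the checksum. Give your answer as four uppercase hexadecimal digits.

52E1

One's-complement addition (fold any carry out of bit 15 back into bit 0):
  0xAD82 + 0xEEB6 = 0x19C38 → wrap carry → 0x9C39
  0x9C39 + 0xA857 = 0x14490 → wrap carry → 0x4491
  0x4491 + 0xA2C9 = 0x0E75A
  0xE75A + 0xA405 = 0x18B5F → wrap carry → 0x8B60
  0x8B60 + 0x5263 = 0x0DDC3
  0xDDC3 + 0xCF5A = 0x1AD1D → wrap carry → 0xAD1E
One's-complement sum = 0xAD1E.
Checksum = ~0xAD1E & 0xFFFF = 0x52E1.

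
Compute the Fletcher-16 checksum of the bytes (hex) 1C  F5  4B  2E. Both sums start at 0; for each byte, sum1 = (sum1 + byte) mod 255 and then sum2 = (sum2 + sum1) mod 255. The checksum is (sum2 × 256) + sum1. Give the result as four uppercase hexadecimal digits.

Running sums (mod 255):
  after byte 0 (1C): sum1=28, sum2=28
  after byte 1 (F5): sum1=18, sum2=46
  after byte 2 (4B): sum1=93, sum2=139
  after byte 3 (2E): sum1=139, sum2=23
Checksum = sum2·256 + sum1 = 23·256 + 139 = 6027 = 0x178B.

178B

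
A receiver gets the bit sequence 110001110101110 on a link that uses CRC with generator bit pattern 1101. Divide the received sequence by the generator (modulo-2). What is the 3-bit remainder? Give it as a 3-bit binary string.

Modulo-2 division of 110001110101110 by 1101:
  pos 0: 1100 XOR 1101 = 0001
  pos 3: 1011 XOR 1101 = 0110
  pos 4: 1101 XOR 1101 = 0000
  pos 9: 1011 XOR 1101 = 0110
  pos 10: 1101 XOR 1101 = 0000
Remainder = 000 (zero — the frame passes the CRC check).

000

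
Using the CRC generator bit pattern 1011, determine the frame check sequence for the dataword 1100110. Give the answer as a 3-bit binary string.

111

Append 3 zeros: 1100110000. Divide by 1011 (XOR where the leading bit is 1):
  pos 0: 1100 XOR 1011 = 0111
  pos 1: 1111 XOR 1011 = 0100
  pos 2: 1001 XOR 1011 = 0010
  pos 4: 1000 XOR 1011 = 0011
  pos 6: 1100 XOR 1011 = 0111
Remainder (last 3 bits) = 111. This is the CRC / FCS.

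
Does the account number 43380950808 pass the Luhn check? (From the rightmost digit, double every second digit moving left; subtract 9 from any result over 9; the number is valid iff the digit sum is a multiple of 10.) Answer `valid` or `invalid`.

From the right, keep odd positions and double even positions (subtract 9 from any doubled value over 9):
  doubled (positions 2,4,...): 0 0 9 7 6 → sum 22
  kept (positions 1,3,...): 8 8 5 0 3 4 → sum 28
Total = 50.
50 mod 10 = 0, so the number is valid.

valid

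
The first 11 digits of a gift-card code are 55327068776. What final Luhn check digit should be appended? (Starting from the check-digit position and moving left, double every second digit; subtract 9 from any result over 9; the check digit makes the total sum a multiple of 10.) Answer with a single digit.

Partial digits right→left: 6 7 7 8 6 0 7 2 3 5 5
Double every second digit counting from the check-digit position (so the 1st, 3rd, 5th, ... of the partial from the right).
  doubled (with −9 where >9): 3 5 3 5 6 1 → sum 23
  kept as-is: 7 8 0 2 5 → sum 22
Total = 23 + 22 = 45.
Check digit = (10 − (45 mod 10)) mod 10 = 5.

5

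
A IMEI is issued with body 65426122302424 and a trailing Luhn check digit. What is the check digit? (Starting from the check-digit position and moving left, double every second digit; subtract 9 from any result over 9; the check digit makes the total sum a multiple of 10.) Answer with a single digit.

Partial digits right→left: 4 2 4 2 0 3 2 2 1 6 2 4 5 6
Double every second digit counting from the check-digit position (so the 1st, 3rd, 5th, ... of the partial from the right).
  doubled (with −9 where >9): 8 8 0 4 2 4 1 → sum 27
  kept as-is: 2 2 3 2 6 4 6 → sum 25
Total = 27 + 25 = 52.
Check digit = (10 − (52 mod 10)) mod 10 = 8.

8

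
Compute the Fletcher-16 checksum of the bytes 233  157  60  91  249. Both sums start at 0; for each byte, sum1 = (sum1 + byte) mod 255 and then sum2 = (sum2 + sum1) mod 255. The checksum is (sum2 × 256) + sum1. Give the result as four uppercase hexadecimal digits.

6D19

Running sums (mod 255):
  after byte 0 (233): sum1=233, sum2=233
  after byte 1 (157): sum1=135, sum2=113
  after byte 2 (60): sum1=195, sum2=53
  after byte 3 (91): sum1=31, sum2=84
  after byte 4 (249): sum1=25, sum2=109
Checksum = sum2·256 + sum1 = 109·256 + 25 = 27929 = 0x6D19.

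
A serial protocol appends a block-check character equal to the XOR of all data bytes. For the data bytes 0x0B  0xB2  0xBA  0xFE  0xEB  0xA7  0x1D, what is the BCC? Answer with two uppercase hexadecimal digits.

AC

XOR the bytes together:
  start with 0x0B
  0x0B ⊕ 0xB2 = 0xB9
  0xB9 ⊕ 0xBA = 0x03
  0x03 ⊕ 0xFE = 0xFD
  0xFD ⊕ 0xEB = 0x16
  0x16 ⊕ 0xA7 = 0xB1
  0xB1 ⊕ 0x1D = 0xAC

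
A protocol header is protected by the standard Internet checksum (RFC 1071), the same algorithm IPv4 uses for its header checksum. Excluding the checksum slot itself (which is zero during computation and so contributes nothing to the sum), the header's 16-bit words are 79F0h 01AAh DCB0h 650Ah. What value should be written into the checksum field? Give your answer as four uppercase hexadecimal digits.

One's-complement addition (fold any carry out of bit 15 back into bit 0):
  0x79F0 + 0x01AA = 0x07B9A
  0x7B9A + 0xDCB0 = 0x1584A → wrap carry → 0x584B
  0x584B + 0x650A = 0x0BD55
One's-complement sum = 0xBD55.
Checksum = ~0xBD55 & 0xFFFF = 0x42AA.

42AA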